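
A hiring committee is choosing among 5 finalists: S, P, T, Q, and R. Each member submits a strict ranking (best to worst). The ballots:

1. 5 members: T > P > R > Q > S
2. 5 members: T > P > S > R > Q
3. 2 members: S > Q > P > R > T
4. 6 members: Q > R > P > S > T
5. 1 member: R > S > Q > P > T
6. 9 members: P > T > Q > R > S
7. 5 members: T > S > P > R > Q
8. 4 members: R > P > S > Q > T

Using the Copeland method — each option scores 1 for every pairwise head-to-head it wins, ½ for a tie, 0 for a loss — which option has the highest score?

S: loses to P, T, Q, and R → score 0.
P: beats S, T, Q, and R → score 4.
T: beats S, Q, and R; loses to P → score 3.
Q: beats S; loses to P, T, and R → score 1.
R: beats S and Q; loses to P and T → score 2.
P has the best pairwise record.

P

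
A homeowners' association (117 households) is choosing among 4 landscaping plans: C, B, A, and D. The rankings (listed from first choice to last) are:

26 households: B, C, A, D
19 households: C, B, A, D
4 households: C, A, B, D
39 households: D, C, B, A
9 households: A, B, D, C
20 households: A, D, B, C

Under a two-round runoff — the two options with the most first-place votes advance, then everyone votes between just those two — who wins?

A

Round 1 first-place votes: C 23, B 26, A 29, D 39.
D and A advance.
Runoff: D is preferred to A by 39 voters; A by 78.
A wins the runoff.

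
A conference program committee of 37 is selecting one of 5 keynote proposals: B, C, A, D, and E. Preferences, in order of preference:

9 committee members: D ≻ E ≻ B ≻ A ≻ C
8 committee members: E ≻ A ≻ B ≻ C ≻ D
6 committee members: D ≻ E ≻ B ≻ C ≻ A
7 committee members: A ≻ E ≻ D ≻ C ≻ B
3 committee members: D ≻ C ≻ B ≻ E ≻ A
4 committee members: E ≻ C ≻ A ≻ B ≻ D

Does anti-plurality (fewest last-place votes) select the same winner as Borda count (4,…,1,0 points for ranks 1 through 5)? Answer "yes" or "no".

Anti-plurality — last-place votes: B 7, C 9, A 9, D 12, E 0. Winner: E.
Borda — scores: B 56, C 42, A 69, D 86, E 117. Winner: E.
The two methods agree.

yes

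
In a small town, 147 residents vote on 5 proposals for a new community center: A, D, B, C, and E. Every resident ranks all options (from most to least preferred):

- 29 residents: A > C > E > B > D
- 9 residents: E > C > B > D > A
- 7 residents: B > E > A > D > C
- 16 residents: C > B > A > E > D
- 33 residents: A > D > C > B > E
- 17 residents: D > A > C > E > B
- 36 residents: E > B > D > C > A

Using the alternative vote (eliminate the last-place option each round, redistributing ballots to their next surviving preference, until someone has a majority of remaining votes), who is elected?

A

Round 1: A 62, D 17, B 7, C 16, E 45. Eliminate B.
Round 2: A 62, D 17, C 16, E 52. Eliminate C.
Round 3: A 78, D 17, E 52. A has a majority.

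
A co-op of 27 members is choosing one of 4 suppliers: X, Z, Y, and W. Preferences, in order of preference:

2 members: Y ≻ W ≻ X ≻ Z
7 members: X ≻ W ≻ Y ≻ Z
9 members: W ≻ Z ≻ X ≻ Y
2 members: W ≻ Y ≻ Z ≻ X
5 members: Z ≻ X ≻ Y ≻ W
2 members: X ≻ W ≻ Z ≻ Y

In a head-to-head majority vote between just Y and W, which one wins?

W

Voters preferring Y to W: 7; preferring W to Y: 20.
W wins the head-to-head.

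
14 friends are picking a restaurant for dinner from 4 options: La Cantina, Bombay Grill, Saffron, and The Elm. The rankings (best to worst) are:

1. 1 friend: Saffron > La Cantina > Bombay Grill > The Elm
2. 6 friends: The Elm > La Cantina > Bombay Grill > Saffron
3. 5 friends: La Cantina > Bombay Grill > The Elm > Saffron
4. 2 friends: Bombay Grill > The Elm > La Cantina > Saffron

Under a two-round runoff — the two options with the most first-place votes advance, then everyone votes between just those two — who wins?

Round 1 first-place votes: La Cantina 5, Bombay Grill 2, Saffron 1, The Elm 6.
The Elm and La Cantina advance.
Runoff: The Elm is preferred to La Cantina by 8 voters; La Cantina by 6.
The Elm wins the runoff.

The Elm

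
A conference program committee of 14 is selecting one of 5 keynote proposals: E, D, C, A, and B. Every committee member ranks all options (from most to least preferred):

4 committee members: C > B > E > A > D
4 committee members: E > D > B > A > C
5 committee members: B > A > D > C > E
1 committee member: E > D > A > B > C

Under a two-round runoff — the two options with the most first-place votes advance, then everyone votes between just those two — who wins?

B

Round 1 first-place votes: E 5, D 0, C 4, A 0, B 5.
E and B advance.
Runoff: E is preferred to B by 5 voters; B by 9.
B wins the runoff.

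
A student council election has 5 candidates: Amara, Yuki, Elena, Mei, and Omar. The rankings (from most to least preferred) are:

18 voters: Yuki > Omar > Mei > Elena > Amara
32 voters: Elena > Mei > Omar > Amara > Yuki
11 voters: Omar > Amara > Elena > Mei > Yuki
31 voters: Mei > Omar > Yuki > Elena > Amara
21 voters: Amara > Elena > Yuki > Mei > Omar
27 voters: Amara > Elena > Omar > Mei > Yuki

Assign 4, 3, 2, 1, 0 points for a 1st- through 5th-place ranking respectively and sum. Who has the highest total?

Amara: 18·0 + 32·1 + 11·3 + 31·0 + 21·4 + 27·4 = 257
Yuki: 18·4 + 32·0 + 11·0 + 31·2 + 21·2 + 27·0 = 176
Elena: 18·1 + 32·4 + 11·2 + 31·1 + 21·3 + 27·3 = 343
Mei: 18·2 + 32·3 + 11·1 + 31·4 + 21·1 + 27·1 = 315
Omar: 18·3 + 32·2 + 11·4 + 31·3 + 21·0 + 27·2 = 309
Elena has the highest Borda score (343).

Elena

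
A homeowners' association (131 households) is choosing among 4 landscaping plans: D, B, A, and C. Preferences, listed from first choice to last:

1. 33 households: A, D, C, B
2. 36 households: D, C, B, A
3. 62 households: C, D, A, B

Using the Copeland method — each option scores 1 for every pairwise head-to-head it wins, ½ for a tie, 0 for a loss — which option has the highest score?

D: beats B, A, and C → score 3.
B: loses to D, A, and C → score 0.
A: beats B; loses to D and C → score 1.
C: beats B and A; loses to D → score 2.
D has the best pairwise record.

D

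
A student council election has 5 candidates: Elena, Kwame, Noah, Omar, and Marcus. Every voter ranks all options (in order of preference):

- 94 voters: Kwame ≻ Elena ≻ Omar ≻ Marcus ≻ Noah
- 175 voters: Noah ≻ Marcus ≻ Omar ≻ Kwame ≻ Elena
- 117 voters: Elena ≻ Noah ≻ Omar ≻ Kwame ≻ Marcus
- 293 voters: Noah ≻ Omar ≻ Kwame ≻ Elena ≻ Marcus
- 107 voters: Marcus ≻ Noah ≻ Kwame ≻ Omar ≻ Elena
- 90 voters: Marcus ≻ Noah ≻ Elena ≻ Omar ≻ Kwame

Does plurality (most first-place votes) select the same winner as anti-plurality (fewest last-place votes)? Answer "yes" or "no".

no

Plurality — first-place votes: Elena 117, Kwame 94, Noah 468, Omar 0, Marcus 197. Winner: Noah.
Anti-plurality — last-place votes: Elena 282, Kwame 90, Noah 94, Omar 0, Marcus 410. Winner: Omar.
The two methods disagree.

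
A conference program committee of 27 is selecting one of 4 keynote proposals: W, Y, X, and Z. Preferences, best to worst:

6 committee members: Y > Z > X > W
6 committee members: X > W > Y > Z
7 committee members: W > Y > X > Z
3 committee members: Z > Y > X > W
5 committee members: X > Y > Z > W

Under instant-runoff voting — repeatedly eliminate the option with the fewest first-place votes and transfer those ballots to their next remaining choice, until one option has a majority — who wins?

Y

Round 1: W 7, Y 6, X 11, Z 3. Eliminate Z.
Round 2: W 7, Y 9, X 11. Eliminate W.
Round 3: Y 16, X 11. Y has a majority.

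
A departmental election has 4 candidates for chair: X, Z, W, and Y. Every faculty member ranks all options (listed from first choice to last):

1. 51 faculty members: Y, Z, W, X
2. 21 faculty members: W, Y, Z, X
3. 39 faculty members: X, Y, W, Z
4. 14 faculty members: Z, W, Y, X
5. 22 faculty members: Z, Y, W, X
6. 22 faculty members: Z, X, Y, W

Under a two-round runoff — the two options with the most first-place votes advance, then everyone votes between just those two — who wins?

Y

Round 1 first-place votes: X 39, Z 58, W 21, Y 51.
Z and Y advance.
Runoff: Z is preferred to Y by 58 voters; Y by 111.
Y wins the runoff.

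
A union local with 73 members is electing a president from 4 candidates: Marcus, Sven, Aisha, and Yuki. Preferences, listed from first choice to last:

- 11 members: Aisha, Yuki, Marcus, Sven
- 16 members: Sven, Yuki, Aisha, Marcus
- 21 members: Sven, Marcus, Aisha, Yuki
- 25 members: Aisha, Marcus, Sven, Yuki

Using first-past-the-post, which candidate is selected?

Sven

First-place votes: Marcus 0, Sven 37, Aisha 36, Yuki 0.
Sven has the most first-place votes.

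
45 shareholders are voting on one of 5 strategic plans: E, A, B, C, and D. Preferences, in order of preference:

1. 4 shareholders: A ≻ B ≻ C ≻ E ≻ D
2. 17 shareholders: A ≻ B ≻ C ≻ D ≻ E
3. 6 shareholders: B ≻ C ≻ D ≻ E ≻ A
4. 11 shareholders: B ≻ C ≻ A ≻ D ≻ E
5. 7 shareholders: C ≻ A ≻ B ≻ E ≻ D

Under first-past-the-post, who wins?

First-place votes: E 0, A 21, B 17, C 7, D 0.
A has the most first-place votes.

A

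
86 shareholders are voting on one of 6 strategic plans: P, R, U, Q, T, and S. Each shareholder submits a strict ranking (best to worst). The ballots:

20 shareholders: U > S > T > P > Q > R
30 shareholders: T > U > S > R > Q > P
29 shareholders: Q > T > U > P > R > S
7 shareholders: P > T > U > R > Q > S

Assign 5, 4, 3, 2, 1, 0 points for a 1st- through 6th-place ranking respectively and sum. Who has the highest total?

P: 20·2 + 30·0 + 29·2 + 7·5 = 133
R: 20·0 + 30·2 + 29·1 + 7·2 = 103
U: 20·5 + 30·4 + 29·3 + 7·3 = 328
Q: 20·1 + 30·1 + 29·5 + 7·1 = 202
T: 20·3 + 30·5 + 29·4 + 7·4 = 354
S: 20·4 + 30·3 + 29·0 + 7·0 = 170
T has the highest Borda score (354).

T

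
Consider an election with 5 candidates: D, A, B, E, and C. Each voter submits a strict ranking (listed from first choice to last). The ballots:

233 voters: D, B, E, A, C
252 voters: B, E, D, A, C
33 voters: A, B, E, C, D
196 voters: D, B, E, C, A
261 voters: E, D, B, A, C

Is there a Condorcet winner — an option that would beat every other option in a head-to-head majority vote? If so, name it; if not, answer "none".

none

Checking pairwise contests:
E beats D 546–429.
D beats A 942–33.
D beats B 690–285.
B beats E 714–261.
D beats C 942–33.
Every option loses at least one head-to-head, so there is no Condorcet winner.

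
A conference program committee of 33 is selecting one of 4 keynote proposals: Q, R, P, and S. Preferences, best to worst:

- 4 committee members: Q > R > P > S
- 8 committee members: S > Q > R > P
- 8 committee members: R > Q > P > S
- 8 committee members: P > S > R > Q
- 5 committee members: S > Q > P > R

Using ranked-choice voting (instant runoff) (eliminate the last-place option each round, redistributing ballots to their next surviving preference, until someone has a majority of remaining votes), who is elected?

Round 1: Q 4, R 8, P 8, S 13. Eliminate Q.
Round 2: R 12, P 8, S 13. Eliminate P.
Round 3: R 12, S 21. S has a majority.

S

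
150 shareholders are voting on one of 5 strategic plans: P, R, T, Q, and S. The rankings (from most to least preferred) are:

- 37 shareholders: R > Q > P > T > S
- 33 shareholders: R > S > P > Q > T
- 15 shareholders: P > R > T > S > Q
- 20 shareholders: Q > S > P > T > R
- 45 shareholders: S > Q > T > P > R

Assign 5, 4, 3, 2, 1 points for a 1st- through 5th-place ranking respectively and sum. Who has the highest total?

Q

P: 37·3 + 33·3 + 15·5 + 20·3 + 45·2 = 435
R: 37·5 + 33·5 + 15·4 + 20·1 + 45·1 = 475
T: 37·2 + 33·1 + 15·3 + 20·2 + 45·3 = 327
Q: 37·4 + 33·2 + 15·1 + 20·5 + 45·4 = 509
S: 37·1 + 33·4 + 15·2 + 20·4 + 45·5 = 504
Q has the highest Borda score (509).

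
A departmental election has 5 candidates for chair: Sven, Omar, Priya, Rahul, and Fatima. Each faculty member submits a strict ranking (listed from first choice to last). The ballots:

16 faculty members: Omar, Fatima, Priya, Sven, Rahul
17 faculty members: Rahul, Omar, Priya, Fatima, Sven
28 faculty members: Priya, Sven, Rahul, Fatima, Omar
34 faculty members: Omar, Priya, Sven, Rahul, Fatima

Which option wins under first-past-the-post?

First-place votes: Sven 0, Omar 50, Priya 28, Rahul 17, Fatima 0.
Omar has the most first-place votes.

Omar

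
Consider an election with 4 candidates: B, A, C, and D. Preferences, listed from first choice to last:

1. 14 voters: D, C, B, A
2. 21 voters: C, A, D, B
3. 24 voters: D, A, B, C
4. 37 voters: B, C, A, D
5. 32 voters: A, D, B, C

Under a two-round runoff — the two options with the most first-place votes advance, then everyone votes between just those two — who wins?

D

Round 1 first-place votes: B 37, A 32, C 21, D 38.
D and B advance.
Runoff: D is preferred to B by 91 voters; B by 37.
D wins the runoff.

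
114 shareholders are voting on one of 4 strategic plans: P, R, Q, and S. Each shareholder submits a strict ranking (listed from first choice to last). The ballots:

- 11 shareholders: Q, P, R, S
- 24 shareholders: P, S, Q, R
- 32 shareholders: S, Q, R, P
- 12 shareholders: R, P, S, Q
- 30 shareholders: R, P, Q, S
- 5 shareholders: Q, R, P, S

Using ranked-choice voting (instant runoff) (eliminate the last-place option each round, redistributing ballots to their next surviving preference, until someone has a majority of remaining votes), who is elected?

R

Round 1: P 24, R 42, Q 16, S 32. Eliminate Q.
Round 2: P 35, R 47, S 32. Eliminate S.
Round 3: P 35, R 79. R has a majority.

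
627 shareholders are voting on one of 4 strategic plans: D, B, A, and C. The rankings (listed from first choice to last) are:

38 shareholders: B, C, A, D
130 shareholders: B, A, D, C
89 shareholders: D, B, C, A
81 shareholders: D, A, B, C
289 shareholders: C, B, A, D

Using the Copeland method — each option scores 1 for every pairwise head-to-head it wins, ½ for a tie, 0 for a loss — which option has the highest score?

D: loses to B, A, and C → score 0.
B: beats D, A, and C → score 3.
A: beats D; loses to B and C → score 1.
C: beats D and A; loses to B → score 2.
B has the best pairwise record.

B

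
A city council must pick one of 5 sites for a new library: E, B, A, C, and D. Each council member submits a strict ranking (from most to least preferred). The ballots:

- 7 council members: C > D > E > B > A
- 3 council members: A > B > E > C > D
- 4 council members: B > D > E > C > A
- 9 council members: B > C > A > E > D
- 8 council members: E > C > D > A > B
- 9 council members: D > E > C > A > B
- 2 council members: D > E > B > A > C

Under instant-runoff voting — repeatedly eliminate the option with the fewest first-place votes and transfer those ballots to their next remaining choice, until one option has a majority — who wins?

Round 1: E 8, B 13, A 3, C 7, D 11. Eliminate A.
Round 2: E 8, B 16, C 7, D 11. Eliminate C.
Round 3: E 8, B 16, D 18. Eliminate E.
Round 4: B 16, D 26. D has a majority.

D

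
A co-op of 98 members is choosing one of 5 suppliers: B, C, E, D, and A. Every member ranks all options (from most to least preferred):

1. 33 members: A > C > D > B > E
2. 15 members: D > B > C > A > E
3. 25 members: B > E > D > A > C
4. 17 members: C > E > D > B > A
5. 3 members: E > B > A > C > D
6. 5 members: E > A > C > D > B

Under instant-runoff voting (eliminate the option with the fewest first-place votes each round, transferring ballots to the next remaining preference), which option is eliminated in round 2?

Round 1: B 25, C 17, E 8, D 15, A 33. Eliminate E.
Round 2: B 28, C 17, D 15, A 38. Eliminate D.

D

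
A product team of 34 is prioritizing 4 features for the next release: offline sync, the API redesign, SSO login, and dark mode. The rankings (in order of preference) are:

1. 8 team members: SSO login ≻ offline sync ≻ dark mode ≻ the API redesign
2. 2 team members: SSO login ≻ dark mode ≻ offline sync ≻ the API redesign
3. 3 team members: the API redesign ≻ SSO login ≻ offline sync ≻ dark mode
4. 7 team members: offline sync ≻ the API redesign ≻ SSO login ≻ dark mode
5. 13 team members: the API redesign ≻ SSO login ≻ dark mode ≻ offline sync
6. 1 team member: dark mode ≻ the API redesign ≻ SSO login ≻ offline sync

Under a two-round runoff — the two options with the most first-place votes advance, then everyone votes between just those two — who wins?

Round 1 first-place votes: offline sync 7, the API redesign 16, SSO login 10, dark mode 1.
the API redesign and SSO login advance.
Runoff: the API redesign is preferred to SSO login by 24 voters; SSO login by 10.
the API redesign wins the runoff.

the API redesign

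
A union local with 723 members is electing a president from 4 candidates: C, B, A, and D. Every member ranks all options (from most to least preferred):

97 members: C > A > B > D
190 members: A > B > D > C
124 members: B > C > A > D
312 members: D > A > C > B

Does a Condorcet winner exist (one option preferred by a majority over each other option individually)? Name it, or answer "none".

A vs C: 502–221 for A.
A vs B: 599–124 for A.
A vs D: 411–312 for A.
A beats every other option head-to-head.

A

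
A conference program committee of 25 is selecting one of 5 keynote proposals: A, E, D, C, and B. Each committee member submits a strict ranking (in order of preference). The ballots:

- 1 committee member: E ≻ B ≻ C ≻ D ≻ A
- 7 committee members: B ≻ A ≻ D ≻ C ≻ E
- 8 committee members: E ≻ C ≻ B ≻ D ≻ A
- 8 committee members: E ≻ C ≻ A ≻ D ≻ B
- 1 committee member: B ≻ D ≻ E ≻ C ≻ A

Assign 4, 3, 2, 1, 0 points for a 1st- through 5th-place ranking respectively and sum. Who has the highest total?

E

A: 1·0 + 7·3 + 8·0 + 8·2 + 1·0 = 37
E: 1·4 + 7·0 + 8·4 + 8·4 + 1·2 = 70
D: 1·1 + 7·2 + 8·1 + 8·1 + 1·3 = 34
C: 1·2 + 7·1 + 8·3 + 8·3 + 1·1 = 58
B: 1·3 + 7·4 + 8·2 + 8·0 + 1·4 = 51
E has the highest Borda score (70).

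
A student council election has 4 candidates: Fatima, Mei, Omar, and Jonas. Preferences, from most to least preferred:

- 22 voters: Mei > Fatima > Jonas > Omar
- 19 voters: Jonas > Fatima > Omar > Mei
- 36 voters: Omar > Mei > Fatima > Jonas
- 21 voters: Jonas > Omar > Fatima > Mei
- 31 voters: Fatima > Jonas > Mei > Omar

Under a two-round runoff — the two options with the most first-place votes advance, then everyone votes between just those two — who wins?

Round 1 first-place votes: Fatima 31, Mei 22, Omar 36, Jonas 40.
Jonas and Omar advance.
Runoff: Jonas is preferred to Omar by 93 voters; Omar by 36.
Jonas wins the runoff.

Jonas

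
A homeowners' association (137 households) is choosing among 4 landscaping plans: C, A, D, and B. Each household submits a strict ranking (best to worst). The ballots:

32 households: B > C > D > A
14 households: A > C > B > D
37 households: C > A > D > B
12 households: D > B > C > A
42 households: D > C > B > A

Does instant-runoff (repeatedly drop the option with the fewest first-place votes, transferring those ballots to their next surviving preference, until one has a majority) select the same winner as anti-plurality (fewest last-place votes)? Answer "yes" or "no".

yes

Instant-runoff — R1 C 37, A 14, D 54, B 32 (A out); R2 C 51, D 54, B 32 (B out); R3 C 83, D 54 (C winner). Winner: C.
Anti-plurality — last-place votes: C 0, A 86, D 14, B 37. Winner: C.
The two methods agree.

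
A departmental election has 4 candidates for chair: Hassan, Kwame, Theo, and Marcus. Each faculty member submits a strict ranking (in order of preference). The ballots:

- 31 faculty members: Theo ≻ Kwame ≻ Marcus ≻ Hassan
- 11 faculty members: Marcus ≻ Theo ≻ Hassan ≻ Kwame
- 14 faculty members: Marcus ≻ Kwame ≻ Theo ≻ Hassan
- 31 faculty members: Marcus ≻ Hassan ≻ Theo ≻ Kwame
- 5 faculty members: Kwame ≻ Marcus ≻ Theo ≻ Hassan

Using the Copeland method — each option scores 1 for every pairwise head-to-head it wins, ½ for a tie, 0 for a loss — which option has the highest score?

Marcus

Hassan: loses to Kwame, Theo, and Marcus → score 0.
Kwame: beats Hassan; loses to Theo and Marcus → score 1.
Theo: beats Hassan and Kwame; loses to Marcus → score 2.
Marcus: beats Hassan, Kwame, and Theo → score 3.
Marcus has the best pairwise record.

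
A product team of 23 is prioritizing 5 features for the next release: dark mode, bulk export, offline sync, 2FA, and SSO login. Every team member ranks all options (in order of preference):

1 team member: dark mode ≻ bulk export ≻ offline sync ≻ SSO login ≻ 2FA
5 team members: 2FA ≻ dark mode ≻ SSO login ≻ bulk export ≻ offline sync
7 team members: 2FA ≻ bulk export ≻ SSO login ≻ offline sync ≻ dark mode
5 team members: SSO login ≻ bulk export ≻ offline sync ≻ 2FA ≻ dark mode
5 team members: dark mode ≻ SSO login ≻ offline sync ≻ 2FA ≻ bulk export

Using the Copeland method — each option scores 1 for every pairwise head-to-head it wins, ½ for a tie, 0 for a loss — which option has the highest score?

dark mode: loses to bulk export, offline sync, 2FA, and SSO login → score 0.
bulk export: beats dark mode and offline sync; loses to 2FA and SSO login → score 2.
offline sync: beats dark mode; loses to bulk export, 2FA, and SSO login → score 1.
2FA: beats dark mode, bulk export, offline sync, and SSO login → score 4.
SSO login: beats dark mode, bulk export, and offline sync; loses to 2FA → score 3.
2FA has the best pairwise record.

2FA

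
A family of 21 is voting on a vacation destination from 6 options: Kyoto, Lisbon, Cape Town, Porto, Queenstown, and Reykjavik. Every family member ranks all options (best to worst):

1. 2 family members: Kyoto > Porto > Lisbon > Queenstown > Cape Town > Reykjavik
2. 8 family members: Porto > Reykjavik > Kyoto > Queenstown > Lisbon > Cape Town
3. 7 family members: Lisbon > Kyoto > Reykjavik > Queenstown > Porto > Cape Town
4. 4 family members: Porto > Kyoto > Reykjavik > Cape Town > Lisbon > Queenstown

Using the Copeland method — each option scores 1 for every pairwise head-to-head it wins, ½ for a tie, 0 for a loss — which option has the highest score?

Kyoto: beats Lisbon, Cape Town, Queenstown, and Reykjavik; loses to Porto → score 4.
Lisbon: beats Cape Town and Queenstown; loses to Kyoto, Porto, and Reykjavik → score 2.
Cape Town: loses to Kyoto, Lisbon, Porto, Queenstown, and Reykjavik → score 0.
Porto: beats Kyoto, Lisbon, Cape Town, Queenstown, and Reykjavik → score 5.
Queenstown: beats Cape Town; loses to Kyoto, Lisbon, Porto, and Reykjavik → score 1.
Reykjavik: beats Lisbon, Cape Town, and Queenstown; loses to Kyoto and Porto → score 3.
Porto has the best pairwise record.

Porto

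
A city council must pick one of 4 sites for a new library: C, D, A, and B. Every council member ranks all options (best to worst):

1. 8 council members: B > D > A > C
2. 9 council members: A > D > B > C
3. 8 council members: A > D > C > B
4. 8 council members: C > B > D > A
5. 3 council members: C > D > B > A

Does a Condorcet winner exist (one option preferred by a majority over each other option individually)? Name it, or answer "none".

D vs C: 25–11 for D.
D vs A: 19–17 for D.
D vs B: 20–16 for D.
D beats every other option head-to-head.

D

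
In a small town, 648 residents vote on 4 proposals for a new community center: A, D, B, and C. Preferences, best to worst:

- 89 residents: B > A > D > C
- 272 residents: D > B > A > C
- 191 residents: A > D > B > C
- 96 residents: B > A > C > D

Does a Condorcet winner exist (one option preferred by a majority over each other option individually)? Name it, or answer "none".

Checking pairwise contests:
B beats A 457–191.
A beats D 376–272.
D beats B 463–185.
A beats C 648–0.
Every option loses at least one head-to-head, so there is no Condorcet winner.

none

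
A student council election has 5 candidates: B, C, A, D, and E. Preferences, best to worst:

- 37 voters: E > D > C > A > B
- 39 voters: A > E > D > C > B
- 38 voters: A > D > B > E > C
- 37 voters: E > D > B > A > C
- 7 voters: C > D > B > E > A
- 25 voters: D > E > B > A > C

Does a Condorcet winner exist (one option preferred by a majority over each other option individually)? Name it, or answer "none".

E vs B: 138–45 for E.
E vs C: 176–7 for E.
E vs A: 106–77 for E.
E vs D: 113–70 for E.
E beats every other option head-to-head.

E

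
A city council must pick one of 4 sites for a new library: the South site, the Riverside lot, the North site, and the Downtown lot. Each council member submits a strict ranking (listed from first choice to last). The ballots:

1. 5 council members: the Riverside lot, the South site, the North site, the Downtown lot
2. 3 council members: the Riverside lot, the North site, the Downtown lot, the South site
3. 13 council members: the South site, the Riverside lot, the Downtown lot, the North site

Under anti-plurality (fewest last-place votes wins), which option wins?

Last-place votes: the South site 3, the Riverside lot 0, the North site 13, the Downtown lot 5.
the Riverside lot is ranked last by the fewest voters, so the Riverside lot wins.

the Riverside lot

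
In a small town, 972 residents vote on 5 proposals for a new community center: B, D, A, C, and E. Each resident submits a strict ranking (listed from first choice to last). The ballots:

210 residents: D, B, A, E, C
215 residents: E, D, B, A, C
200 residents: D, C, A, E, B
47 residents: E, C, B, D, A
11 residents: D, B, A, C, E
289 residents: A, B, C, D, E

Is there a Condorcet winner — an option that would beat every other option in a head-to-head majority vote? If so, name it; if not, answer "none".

D vs B: 636–336 for D.
D vs A: 683–289 for D.
D vs C: 636–336 for D.
D vs E: 710–262 for D.
D beats every other option head-to-head.

D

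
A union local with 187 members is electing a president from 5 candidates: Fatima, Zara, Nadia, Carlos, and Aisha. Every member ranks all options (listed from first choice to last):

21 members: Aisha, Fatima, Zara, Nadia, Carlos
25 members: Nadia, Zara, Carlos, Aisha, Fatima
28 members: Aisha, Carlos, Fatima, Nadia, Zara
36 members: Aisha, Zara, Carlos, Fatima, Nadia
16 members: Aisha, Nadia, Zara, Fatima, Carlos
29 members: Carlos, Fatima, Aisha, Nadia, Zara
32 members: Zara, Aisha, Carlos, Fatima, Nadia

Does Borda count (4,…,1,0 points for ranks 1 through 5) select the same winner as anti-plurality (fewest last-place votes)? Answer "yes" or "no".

Borda — scores: Fatima 290, Zara 385, Nadia 226, Carlos 386, Aisha 583. Winner: Aisha.
Anti-plurality — last-place votes: Fatima 25, Zara 57, Nadia 68, Carlos 37, Aisha 0. Winner: Aisha.
The two methods agree.

yes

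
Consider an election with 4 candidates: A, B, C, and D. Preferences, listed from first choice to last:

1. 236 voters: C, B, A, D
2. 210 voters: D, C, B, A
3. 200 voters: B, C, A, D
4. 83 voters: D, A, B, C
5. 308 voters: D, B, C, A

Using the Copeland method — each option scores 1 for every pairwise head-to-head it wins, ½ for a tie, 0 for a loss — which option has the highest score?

D

A: loses to B, C, and D → score 0.
B: beats A and C; loses to D → score 2.
C: beats A; loses to B and D → score 1.
D: beats A, B, and C → score 3.
D has the best pairwise record.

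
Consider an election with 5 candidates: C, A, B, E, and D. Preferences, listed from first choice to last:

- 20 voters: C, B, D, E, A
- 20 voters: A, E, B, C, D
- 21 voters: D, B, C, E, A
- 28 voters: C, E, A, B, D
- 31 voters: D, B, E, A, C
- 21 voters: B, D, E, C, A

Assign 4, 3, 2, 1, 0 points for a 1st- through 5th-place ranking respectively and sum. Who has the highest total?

B

C: 20·4 + 20·1 + 21·2 + 28·4 + 31·0 + 21·1 = 275
A: 20·0 + 20·4 + 21·0 + 28·2 + 31·1 + 21·0 = 167
B: 20·3 + 20·2 + 21·3 + 28·1 + 31·3 + 21·4 = 368
E: 20·1 + 20·3 + 21·1 + 28·3 + 31·2 + 21·2 = 289
D: 20·2 + 20·0 + 21·4 + 28·0 + 31·4 + 21·3 = 311
B has the highest Borda score (368).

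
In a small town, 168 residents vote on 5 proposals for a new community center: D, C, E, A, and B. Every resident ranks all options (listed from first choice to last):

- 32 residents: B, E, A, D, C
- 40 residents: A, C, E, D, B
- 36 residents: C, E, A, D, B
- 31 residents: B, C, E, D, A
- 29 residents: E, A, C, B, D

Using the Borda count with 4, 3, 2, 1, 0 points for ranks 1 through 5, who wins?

E

D: 32·1 + 40·1 + 36·1 + 31·1 + 29·0 = 139
C: 32·0 + 40·3 + 36·4 + 31·3 + 29·2 = 415
E: 32·3 + 40·2 + 36·3 + 31·2 + 29·4 = 462
A: 32·2 + 40·4 + 36·2 + 31·0 + 29·3 = 383
B: 32·4 + 40·0 + 36·0 + 31·4 + 29·1 = 281
E has the highest Borda score (462).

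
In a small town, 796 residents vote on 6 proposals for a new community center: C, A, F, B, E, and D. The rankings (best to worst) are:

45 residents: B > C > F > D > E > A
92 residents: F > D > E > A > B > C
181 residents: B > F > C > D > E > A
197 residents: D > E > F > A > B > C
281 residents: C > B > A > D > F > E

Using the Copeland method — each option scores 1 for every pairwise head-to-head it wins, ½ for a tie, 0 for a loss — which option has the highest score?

B

C: beats A, E, and D; loses to F and B → score 3.
A: loses to C, F, B, E, and D → score 0.
F: beats C, A, and E; loses to B and D → score 3.
B: beats C, A, F, E, and D → score 5.
E: beats A; loses to C, F, B, and D → score 1.
D: beats A, F, and E; loses to C and B → score 3.
B has the best pairwise record.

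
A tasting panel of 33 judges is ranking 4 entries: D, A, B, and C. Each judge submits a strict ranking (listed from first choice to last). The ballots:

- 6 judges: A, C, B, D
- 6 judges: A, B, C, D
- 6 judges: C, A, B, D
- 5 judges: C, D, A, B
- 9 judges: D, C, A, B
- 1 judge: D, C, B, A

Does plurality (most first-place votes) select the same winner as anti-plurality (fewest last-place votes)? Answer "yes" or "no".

no

Plurality — first-place votes: D 10, A 12, B 0, C 11. Winner: A.
Anti-plurality — last-place votes: D 18, A 1, B 14, C 0. Winner: C.
The two methods disagree.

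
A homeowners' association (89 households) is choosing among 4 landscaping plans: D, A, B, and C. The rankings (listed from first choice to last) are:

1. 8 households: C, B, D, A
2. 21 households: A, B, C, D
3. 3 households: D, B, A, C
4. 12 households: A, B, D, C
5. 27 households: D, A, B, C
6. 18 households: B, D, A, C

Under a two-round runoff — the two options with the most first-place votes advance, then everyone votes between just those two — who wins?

D

Round 1 first-place votes: D 30, A 33, B 18, C 8.
A and D advance.
Runoff: A is preferred to D by 33 voters; D by 56.
D wins the runoff.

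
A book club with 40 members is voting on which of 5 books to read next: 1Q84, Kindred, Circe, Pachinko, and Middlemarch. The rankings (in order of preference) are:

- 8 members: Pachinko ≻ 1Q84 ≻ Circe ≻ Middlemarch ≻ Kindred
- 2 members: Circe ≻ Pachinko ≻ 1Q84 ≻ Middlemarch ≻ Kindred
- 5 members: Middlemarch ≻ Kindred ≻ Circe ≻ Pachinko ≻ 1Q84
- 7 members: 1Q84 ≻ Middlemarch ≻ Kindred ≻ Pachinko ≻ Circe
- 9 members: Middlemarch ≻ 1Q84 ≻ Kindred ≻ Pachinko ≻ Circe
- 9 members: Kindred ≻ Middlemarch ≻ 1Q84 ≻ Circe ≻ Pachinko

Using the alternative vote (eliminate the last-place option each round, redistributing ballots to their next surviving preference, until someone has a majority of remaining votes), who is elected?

Middlemarch

Round 1: 1Q84 7, Kindred 9, Circe 2, Pachinko 8, Middlemarch 14. Eliminate Circe.
Round 2: 1Q84 7, Kindred 9, Pachinko 10, Middlemarch 14. Eliminate 1Q84.
Round 3: Kindred 9, Pachinko 10, Middlemarch 21. Middlemarch has a majority.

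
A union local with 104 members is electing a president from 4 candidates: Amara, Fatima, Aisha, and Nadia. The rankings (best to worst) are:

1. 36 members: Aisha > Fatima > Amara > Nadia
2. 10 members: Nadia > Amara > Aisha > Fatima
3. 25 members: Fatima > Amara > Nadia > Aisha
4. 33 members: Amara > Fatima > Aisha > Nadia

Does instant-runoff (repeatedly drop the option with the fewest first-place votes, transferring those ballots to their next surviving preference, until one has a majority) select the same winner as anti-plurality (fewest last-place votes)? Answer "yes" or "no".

Instant-runoff — R1 Amara 33, Fatima 25, Aisha 36, Nadia 10 (Nadia out); R2 Amara 43, Fatima 25, Aisha 36 (Fatima out); R3 Amara 68, Aisha 36 (Amara winner). Winner: Amara.
Anti-plurality — last-place votes: Amara 0, Fatima 10, Aisha 25, Nadia 69. Winner: Amara.
The two methods agree.

yes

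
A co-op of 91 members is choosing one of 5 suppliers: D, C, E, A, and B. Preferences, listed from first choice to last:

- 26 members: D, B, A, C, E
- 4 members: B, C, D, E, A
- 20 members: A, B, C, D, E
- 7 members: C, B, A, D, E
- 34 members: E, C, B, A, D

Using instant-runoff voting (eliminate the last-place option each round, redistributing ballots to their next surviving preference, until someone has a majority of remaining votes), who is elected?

D

Round 1: D 26, C 7, E 34, A 20, B 4. Eliminate B.
Round 2: D 26, C 11, E 34, A 20. Eliminate C.
Round 3: D 30, E 34, A 27. Eliminate A.
Round 4: D 57, E 34. D has a majority.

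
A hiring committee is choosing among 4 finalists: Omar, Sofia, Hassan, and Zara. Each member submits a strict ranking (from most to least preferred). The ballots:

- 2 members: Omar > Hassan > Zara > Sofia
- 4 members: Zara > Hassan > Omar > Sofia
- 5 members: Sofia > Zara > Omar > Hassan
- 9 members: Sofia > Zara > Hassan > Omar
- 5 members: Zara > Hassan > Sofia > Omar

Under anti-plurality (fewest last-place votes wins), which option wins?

Last-place votes: Omar 14, Sofia 6, Hassan 5, Zara 0.
Zara is ranked last by the fewest voters, so Zara wins.

Zara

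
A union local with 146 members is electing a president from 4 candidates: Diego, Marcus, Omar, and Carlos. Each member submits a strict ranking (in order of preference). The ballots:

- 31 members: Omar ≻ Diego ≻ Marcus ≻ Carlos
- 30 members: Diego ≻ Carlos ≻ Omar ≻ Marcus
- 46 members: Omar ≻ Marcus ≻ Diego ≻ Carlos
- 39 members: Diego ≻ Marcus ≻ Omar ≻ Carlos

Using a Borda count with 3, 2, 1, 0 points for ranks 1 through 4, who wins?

Diego

Diego: 31·2 + 30·3 + 46·1 + 39·3 = 315
Marcus: 31·1 + 30·0 + 46·2 + 39·2 = 201
Omar: 31·3 + 30·1 + 46·3 + 39·1 = 300
Carlos: 31·0 + 30·2 + 46·0 + 39·0 = 60
Diego has the highest Borda score (315).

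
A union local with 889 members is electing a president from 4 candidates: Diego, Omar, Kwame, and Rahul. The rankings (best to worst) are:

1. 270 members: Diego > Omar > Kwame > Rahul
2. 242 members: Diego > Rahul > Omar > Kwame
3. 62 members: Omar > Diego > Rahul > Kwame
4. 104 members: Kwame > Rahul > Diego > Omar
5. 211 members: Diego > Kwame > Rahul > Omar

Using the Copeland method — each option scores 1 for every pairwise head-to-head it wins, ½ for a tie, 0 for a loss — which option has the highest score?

Diego

Diego: beats Omar, Kwame, and Rahul → score 3.
Omar: beats Kwame; loses to Diego and Rahul → score 1.
Kwame: beats Rahul; loses to Diego and Omar → score 1.
Rahul: beats Omar; loses to Diego and Kwame → score 1.
Diego has the best pairwise record.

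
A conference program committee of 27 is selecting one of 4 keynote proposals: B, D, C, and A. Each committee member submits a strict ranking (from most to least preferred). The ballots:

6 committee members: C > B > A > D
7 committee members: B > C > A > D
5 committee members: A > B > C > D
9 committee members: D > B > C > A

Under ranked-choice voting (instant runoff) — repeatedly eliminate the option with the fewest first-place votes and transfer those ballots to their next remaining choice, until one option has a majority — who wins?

B

Round 1: B 7, D 9, C 6, A 5. Eliminate A.
Round 2: B 12, D 9, C 6. Eliminate C.
Round 3: B 18, D 9. B has a majority.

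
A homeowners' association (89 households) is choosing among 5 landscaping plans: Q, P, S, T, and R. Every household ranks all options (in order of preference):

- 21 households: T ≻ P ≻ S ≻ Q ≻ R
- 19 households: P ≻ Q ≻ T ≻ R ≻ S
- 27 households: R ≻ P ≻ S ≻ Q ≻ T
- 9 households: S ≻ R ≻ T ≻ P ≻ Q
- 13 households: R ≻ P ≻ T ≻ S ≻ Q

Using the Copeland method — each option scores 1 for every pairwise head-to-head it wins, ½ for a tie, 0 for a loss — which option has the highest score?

Q: beats T; loses to P, S, and R → score 1.
P: beats Q, S, and T; loses to R → score 3.
S: beats Q; loses to P, T, and R → score 1.
T: beats S; loses to Q, P, and R → score 1.
R: beats Q, P, S, and T → score 4.
R has the best pairwise record.

R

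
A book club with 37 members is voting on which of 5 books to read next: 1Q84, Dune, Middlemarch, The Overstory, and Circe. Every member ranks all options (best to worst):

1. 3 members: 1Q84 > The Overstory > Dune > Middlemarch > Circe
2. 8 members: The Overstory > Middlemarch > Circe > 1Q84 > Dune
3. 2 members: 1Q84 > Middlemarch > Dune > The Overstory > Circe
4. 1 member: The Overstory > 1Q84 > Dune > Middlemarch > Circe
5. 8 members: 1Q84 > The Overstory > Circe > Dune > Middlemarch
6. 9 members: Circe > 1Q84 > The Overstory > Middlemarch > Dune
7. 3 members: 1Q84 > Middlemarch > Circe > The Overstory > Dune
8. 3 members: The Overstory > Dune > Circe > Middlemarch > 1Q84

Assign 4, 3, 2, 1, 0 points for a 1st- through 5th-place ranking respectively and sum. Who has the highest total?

1Q84: 3·4 + 8·1 + 2·4 + 1·3 + 8·4 + 9·3 + 3·4 + 3·0 = 102
Dune: 3·2 + 8·0 + 2·2 + 1·2 + 8·1 + 9·0 + 3·0 + 3·3 = 29
Middlemarch: 3·1 + 8·3 + 2·3 + 1·1 + 8·0 + 9·1 + 3·3 + 3·1 = 55
The Overstory: 3·3 + 8·4 + 2·1 + 1·4 + 8·3 + 9·2 + 3·1 + 3·4 = 104
Circe: 3·0 + 8·2 + 2·0 + 1·0 + 8·2 + 9·4 + 3·2 + 3·2 = 80
The Overstory has the highest Borda score (104).

The Overstory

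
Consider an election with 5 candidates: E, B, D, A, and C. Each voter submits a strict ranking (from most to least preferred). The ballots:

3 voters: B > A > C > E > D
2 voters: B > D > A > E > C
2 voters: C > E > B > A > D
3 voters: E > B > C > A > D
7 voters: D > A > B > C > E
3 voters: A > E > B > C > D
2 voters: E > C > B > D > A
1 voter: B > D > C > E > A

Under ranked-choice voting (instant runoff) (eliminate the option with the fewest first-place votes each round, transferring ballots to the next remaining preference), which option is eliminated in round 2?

A

Round 1: E 5, B 6, D 7, A 3, C 2. Eliminate C.
Round 2: E 7, B 6, D 7, A 3. Eliminate A.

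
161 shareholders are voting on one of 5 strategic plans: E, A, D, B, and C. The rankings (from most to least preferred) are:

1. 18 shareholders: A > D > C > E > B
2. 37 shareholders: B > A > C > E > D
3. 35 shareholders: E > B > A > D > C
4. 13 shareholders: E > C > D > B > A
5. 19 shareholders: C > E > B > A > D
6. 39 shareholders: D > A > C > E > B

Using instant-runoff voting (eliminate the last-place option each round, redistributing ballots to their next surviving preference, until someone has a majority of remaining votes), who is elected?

Round 1: E 48, A 18, D 39, B 37, C 19. Eliminate A.
Round 2: E 48, D 57, B 37, C 19. Eliminate C.
Round 3: E 67, D 57, B 37. Eliminate B.
Round 4: E 104, D 57. E has a majority.

E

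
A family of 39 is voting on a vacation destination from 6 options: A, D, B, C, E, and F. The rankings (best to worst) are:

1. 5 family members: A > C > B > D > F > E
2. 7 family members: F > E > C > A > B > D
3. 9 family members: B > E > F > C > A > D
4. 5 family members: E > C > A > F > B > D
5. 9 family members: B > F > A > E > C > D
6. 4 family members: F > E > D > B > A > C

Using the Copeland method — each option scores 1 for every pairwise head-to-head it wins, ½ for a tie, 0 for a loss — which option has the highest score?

A: beats D; loses to B, C, E, and F → score 1.
D: loses to A, B, C, E, and F → score 0.
B: beats A, D, C, E, and F → score 5.
C: beats A and D; loses to B, E, and F → score 2.
E: beats A, D, and C; loses to B and F → score 3.
F: beats A, D, C, and E; loses to B → score 4.
B has the best pairwise record.

B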